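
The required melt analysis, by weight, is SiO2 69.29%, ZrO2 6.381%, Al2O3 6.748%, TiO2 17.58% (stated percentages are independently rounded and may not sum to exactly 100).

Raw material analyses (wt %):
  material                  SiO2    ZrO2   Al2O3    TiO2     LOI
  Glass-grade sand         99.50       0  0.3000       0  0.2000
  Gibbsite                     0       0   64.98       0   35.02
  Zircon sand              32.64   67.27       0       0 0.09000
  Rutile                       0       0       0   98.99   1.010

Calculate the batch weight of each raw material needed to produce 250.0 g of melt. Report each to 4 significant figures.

Intermediates appear, rounded to 4 significant digits, in the printout. The working math maintains full precision in every operation — every reported result is rounded a single time; derived quantities (LOI, net glass mass, four oxide percentages, the totals, yield) are rebuilt from the batch weights at 250.0 g of glass at full float precision, as set out in question or answer.
Target oxide masses per 250.0 g melt:
  SiO2: 69.29% × 250.0 = 173.2 g
  ZrO2: 6.381% × 250.0 = 15.95 g
  Al2O3: 6.748% × 250.0 = 16.87 g
  TiO2: 17.58% × 250.0 = 43.95 g
Sums-versus-targets review on the weights just shown, under the basis named above (each sum matches its target mass net of answer rounding effects):
  SiO2: 166.3·0.9950 + 23.71·0.3264 = 173.2 g (target 173.2 g)
  ZrO2: 23.71·0.6727 = 15.95 g (target 15.95 g)
  Al2O3: 166.3·0.003000 + 25.19·0.6498 = 16.87 g (target 16.87 g)
  TiO2: 44.40·0.9899 = 43.95 g (target 43.95 g)
Auditing the glass mass value: batch Σ − ignition loss = 250.0 g (summing oxide targets gives 250.0 g; with the basis standing at 250.0 g — gaps are rounding artifacts).
Batch grand total — Σ batch = 259.6 g; ignition loss, Σ(batch × LOI) = 9.624 g; yield, glass over the total, = 96.29%.

Batch per 250.0 g melt:
  Glass-grade sand: 166.3 g
  Gibbsite: 25.19 g
  Zircon sand: 23.71 g
  Rutile: 44.40 g
Total batch = 259.6 g; LOI loss = 9.624 g; yield = 96.29%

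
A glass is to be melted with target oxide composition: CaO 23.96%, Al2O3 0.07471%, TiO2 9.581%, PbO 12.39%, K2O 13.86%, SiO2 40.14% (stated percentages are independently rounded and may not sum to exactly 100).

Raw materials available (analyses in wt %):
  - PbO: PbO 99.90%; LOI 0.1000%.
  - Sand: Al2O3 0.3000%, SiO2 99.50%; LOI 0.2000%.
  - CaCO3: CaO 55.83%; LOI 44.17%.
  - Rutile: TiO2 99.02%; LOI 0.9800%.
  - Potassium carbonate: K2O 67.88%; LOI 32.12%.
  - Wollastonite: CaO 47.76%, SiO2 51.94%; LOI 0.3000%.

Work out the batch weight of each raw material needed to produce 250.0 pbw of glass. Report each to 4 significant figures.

The whole derivation carries exact precision end to end; the intermediate values appear, rounded to 4 significant figures, in the printout; every reported result is rounded a single time — derived quantities, including six oxide percentages, the totals, net glass mass, LOI, the yield, are re-derived starting from the weights per 250.0 pbw of glass at exact precision, precisely as stated by the question or the answer.
The oxide mass targets at 250.0 pbw glass:
  CaO: 23.96% × 250.0 = 59.90 pbw
  Al2O3: 0.07471% × 250.0 = 0.1868 pbw
  TiO2: 9.581% × 250.0 = 23.95 pbw
  PbO: 12.39% × 250.0 = 30.98 pbw
  K2O: 13.86% × 250.0 = 34.65 pbw
  SiO2: 40.14% × 250.0 = 100.4 pbw
Balance tally, oxide-wise, applying the batch weights above, for the quoted basis mass (delivered sums recover each target once rounding is allowed for):
  CaO: 44.04·0.5583 + 73.94·0.4776 = 59.90 pbw (target 59.90 pbw)
  Al2O3: 62.26·0.003000 = 0.1868 pbw (target 0.1868 pbw)
  TiO2: 24.19·0.9902 = 23.95 pbw (target 23.95 pbw)
  PbO: 31.01·0.9990 = 30.98 pbw (target 30.98 pbw)
  K2O: 51.05·0.6788 = 34.65 pbw (target 34.65 pbw)
  SiO2: 62.26·0.9950 + 73.94·0.5194 = 100.4 pbw (target 100.4 pbw)
The glass-mass cross-check: Σ batch − LOI loss = 250.0 pbw (the targets, summed, come to 250.0 pbw; with the basis standing at 250.0 pbw — any gap is answer rounding).
Whole-batch sum: Σ batch = 286.5 pbw; loss to ignition Σ batch·LOI = 36.46 pbw; yield: glass divided by total = 87.27%.

Batch per 250.0 pbw glass:
  PbO: 31.01 pbw
  Sand: 62.26 pbw
  CaCO3: 44.04 pbw
  Rutile: 24.19 pbw
  Potassium carbonate: 51.05 pbw
  Wollastonite: 73.94 pbw
Total batch = 286.5 pbw; LOI loss = 36.46 pbw; yield = 87.27%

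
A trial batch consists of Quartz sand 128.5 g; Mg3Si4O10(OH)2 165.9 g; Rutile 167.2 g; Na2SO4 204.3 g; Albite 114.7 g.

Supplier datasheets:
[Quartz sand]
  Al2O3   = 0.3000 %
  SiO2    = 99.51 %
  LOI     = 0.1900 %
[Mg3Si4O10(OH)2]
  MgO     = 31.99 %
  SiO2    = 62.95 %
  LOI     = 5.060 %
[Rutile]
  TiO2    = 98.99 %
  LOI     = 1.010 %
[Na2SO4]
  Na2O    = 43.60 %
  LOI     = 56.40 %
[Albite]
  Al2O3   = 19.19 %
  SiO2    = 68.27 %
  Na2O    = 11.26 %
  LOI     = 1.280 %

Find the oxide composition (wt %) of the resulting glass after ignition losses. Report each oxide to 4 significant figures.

Glass mass = 653.6 g (batch 780.6 − LOI 127.0).
Composition: Al2O3 3.427%, MgO 8.120%, SiO2 47.52%, Na2O 15.60%, TiO2 25.32%

In-progress results appear (rounded to 4 significant figures) as written. The working math holds exact precision from first step to last; exactly one rounding lands on every reported figure — derived quantities, which include net glass mass, the yield, the totals, the five compositions, ignition loss, are carried at full float precision, as set out in the problem or answer text, from the weighed amounts for 653.6 g of glass.
What the batch supplies per oxide:
  Al2O3: 128.5·0.003000 + 114.7·0.1919 = 22.40 g
  MgO: 165.9·0.3199 = 53.07 g
  SiO2: 128.5·0.9951 + 165.9·0.6295 + 114.7·0.6827 = 310.6 g
  Na2O: 204.3·0.4360 + 114.7·0.1126 = 102.0 g
  TiO2: 167.2·0.9899 = 165.5 g
LOI: 128.5·0.001900 + 165.9·0.05060 + 167.2·0.01010 + 204.3·0.5640 + 114.7·0.01280 = 127.0 g
Net of LOI, the glass mass = 780.6 − 127.0 = 653.6 g (matching Σ of the oxides)
each oxide over glass, ×100, is wt %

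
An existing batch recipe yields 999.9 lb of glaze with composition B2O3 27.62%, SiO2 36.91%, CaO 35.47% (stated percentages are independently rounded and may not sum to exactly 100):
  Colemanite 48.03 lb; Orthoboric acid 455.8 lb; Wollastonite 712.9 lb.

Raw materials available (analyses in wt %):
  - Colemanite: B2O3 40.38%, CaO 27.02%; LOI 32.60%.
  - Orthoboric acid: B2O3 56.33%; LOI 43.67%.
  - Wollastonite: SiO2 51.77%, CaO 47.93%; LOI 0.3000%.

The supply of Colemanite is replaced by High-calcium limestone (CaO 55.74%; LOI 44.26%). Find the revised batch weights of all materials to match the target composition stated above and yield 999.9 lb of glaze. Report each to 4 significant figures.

Revised batch per 999.9 lb glaze:
  High-calcium limestone: 23.28 lb
  Orthoboric acid: 490.3 lb
  Wollastonite: 712.9 lb
Total batch = 1226 lb; LOI loss = 226.6 lb

The whole derivation keeps full precision all the way through — the intermediate values appear, rounded to 4 significant digits, in the working. Every reported result takes exactly one rounding. The derived quantities, including net glass mass, three oxide percentages, ignition loss, the totals, yield, are rebuilt starting from the weights per 999.9 lb of glass at exact precision, as given in either problem or answer.
Oxide-by-oxide targets in 999.9 lb glaze:
  B2O3: 27.62% × 999.9 = 276.2 lb
  SiO2: 36.91% × 999.9 = 369.1 lb
  CaO: 35.47% × 999.9 = 354.7 lb
Balance tally, oxide-wise, with the batch weights as given, relative to the basis at hand (target by target, the sums agree inside rounding margins):
  B2O3: 490.3·0.5633 = 276.2 lb (target 276.2 lb)
  SiO2: 712.9·0.5177 = 369.1 lb (target 369.1 lb)
  CaO: 23.28·0.5574 + 712.9·0.4793 = 354.7 lb (target 354.7 lb)
Auditing the glass mass value: total batch − LOI = 999.9 lb (targets for the oxides total 999.9 lb; versus the stated basis of 999.9 lb — a pure rounding effect).
Adding the batch up: Σ batch = 1226 lb; ignition loss, Σ(batch × LOI) = 226.6 lb; yield = glass ÷ total batch = 81.53%.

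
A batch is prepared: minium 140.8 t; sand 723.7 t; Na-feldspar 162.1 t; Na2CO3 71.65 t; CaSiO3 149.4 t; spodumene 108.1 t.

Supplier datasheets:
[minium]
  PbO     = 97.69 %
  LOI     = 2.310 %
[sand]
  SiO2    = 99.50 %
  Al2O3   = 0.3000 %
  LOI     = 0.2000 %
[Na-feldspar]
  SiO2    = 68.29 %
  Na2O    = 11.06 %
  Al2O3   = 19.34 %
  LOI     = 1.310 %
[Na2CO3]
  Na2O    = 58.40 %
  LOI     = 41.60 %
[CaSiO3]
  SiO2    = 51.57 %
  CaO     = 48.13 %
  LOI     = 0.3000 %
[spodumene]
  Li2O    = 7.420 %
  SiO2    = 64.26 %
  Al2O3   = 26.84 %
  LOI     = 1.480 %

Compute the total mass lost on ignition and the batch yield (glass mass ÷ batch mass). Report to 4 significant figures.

Every computation carries exact precision end to end; mid-chain values are displayed, rounded to four significant digits, across the worked steps; a single rounding produces every reported value. Derived quantities, including the six compositions, the totals, LOI, net glass mass, yield, are recomputed from the batch weights for 1317 t of glass in full precision, as written in either problem or answer.
LOI of each material in turn:
  minium: 140.8 × 0.02310 = 3.252 t
  sand: 723.7 × 0.002000 = 1.447 t
  Na-feldspar: 162.1 × 0.01310 = 2.124 t
  Na2CO3: 71.65 × 0.4160 = 29.81 t
  CaSiO3: 149.4 × 0.003000 = 0.4482 t
  spodumene: 108.1 × 0.01480 = 1.600 t
Total LOI = 38.68 t
Glass = batch − LOI = 1356 − 38.68 = 1317 t

LOI loss = 38.68 t; glass = 1317 t; yield = 97.15%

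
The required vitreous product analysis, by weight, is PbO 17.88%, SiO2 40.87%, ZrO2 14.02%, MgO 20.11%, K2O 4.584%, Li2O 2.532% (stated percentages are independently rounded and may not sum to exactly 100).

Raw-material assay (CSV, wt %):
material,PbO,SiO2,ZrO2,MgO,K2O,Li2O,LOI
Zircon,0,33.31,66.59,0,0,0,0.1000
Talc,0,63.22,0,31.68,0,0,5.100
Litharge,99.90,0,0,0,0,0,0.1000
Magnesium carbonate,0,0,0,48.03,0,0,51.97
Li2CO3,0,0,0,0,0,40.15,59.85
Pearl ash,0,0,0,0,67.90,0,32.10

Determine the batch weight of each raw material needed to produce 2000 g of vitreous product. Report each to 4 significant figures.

Values along the way appear with 4-significant-digit rounding in the printout. The whole derivation runs at exact precision in all steps — each reported result is rounded just once; all derived quantities are recomputed from the batch weights for 2000 g of glass in full float precision (net glass mass, totals, LOI, the yield, the six compositions), precisely as stated by the problem or answer text.
The oxide mass targets at 2000 g vitreous product:
  PbO: 17.88% × 2000 = 357.6 g
  SiO2: 40.87% × 2000 = 817.4 g
  ZrO2: 14.02% × 2000 = 280.4 g
  MgO: 20.11% × 2000 = 402.2 g
  K2O: 4.584% × 2000 = 91.68 g
  Li2O: 2.532% × 2000 = 50.64 g
Checking each oxide sum on the weights just shown, under the basis named above (target by target, the sums agree net of answer rounding effects):
  PbO: 358.0·0.9990 = 357.6 g (target 357.6 g)
  SiO2: 421.1·0.3331 + 1071·0.6322 = 817.4 g (target 817.4 g)
  ZrO2: 421.1·0.6659 = 280.4 g (target 280.4 g)
  MgO: 1071·0.3168 + 130.9·0.4803 = 402.2 g (target 402.2 g)
  K2O: 135.0·0.6790 = 91.67 g (target 91.68 g)
  Li2O: 126.1·0.4015 = 50.63 g (target 50.64 g)
Consistency of the glass mass: total batch − LOI = 2000 g (oxide target masses add up to 2000 g; the stated basis being 2000 g — gaps are rounding artifacts).
Batch total: Σ batch = 2242 g; LOI loss = Σ batch·LOI = 242.2 g; glass ÷ batch gives a yield of 89.20%.

Batch per 2000 g vitreous product:
  Zircon: 421.1 g
  Talc: 1071 g
  Litharge: 358.0 g
  Magnesium carbonate: 130.9 g
  Li2CO3: 126.1 g
  Pearl ash: 135.0 g
Total batch = 2242 g; LOI loss = 242.2 g; yield = 89.20%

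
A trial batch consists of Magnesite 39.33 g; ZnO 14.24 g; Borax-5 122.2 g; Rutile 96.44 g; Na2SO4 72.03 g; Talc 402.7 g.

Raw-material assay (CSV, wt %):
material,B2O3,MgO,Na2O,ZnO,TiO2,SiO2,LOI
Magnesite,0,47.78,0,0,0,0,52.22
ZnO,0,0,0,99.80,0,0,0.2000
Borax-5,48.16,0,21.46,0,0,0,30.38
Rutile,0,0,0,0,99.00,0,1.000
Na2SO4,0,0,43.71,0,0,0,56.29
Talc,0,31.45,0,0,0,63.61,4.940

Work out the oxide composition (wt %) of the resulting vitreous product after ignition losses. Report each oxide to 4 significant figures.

Glass mass = 627.8 g (batch 746.9 − LOI 119.1).
Composition: B2O3 9.374%, MgO 23.17%, Na2O 9.192%, ZnO 2.264%, TiO2 15.21%, SiO2 40.80%

Each numeric step keeps exact precision through the solve; working values are shown rounded off to 4 significant figures between the steps; every reported number takes a single rounding. Derived quantities (yield, the six compositions, glass mass, ignition loss, totals) are rebuilt using the weight values for 627.8 g of glass at exact precision, exactly as printed in the question or the answer.
What the batch supplies per oxide:
  B2O3: 122.2·0.4816 = 58.85 g
  MgO: 39.33·0.4778 + 402.7·0.3145 = 145.4 g
  Na2O: 122.2·0.2146 + 72.03·0.4371 = 57.71 g
  ZnO: 14.24·0.9980 = 14.21 g
  TiO2: 96.44·0.9900 = 95.48 g
  SiO2: 402.7·0.6361 = 256.2 g
LOI: 39.33·0.5222 + 14.24·0.002000 + 122.2·0.3038 + 96.44·0.01000 + 72.03·0.5629 + 402.7·0.04940 = 119.1 g
batch − LOI leaves glass = 746.9 − 119.1 = 627.8 g (equal to the oxide-mass sum)
wt % = 100 × oxide mass / glass mass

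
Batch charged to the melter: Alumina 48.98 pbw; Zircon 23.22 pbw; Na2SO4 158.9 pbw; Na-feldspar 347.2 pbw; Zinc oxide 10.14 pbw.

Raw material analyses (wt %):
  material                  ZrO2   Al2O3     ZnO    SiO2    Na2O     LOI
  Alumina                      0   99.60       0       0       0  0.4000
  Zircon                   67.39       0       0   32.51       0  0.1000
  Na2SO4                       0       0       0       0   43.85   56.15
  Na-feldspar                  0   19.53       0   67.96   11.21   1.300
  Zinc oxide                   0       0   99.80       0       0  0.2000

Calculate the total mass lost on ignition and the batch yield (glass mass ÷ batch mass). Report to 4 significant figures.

LOI loss = 93.98 pbw; glass = 494.5 pbw; yield = 84.03%

Rounding to 4 significant digits applies to every mid-chain value as printed; all internal work maintains full precision from first step to last; each reported result undergoes a single rounding; all derived quantities are rebuilt at exact precision (ignition loss, totals, glass mass, five oxide percentages, yield) from the weighed amounts for 494.5 pbw of glass, as set out in question or answer.
LOI of each material in turn:
  Alumina: 48.98 × 0.004000 = 0.1959 pbw
  Zircon: 23.22 × 0.001000 = 0.02322 pbw
  Na2SO4: 158.9 × 0.5615 = 89.22 pbw
  Na-feldspar: 347.2 × 0.01300 = 4.514 pbw
  Zinc oxide: 10.14 × 0.002000 = 0.02028 pbw
Total LOI = 93.98 pbw
Glass = batch − LOI = 588.4 − 93.98 = 494.5 pbw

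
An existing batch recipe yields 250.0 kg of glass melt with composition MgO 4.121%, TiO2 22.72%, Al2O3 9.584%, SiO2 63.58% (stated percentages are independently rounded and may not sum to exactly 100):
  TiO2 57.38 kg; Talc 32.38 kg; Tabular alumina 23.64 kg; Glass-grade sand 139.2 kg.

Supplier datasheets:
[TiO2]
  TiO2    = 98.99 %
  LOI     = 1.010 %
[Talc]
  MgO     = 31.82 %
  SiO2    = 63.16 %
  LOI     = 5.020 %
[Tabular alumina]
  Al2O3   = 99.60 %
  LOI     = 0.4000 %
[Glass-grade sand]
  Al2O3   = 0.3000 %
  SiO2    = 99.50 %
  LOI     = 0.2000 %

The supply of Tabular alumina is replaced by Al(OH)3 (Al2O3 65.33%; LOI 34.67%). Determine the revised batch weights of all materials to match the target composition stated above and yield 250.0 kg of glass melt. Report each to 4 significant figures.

Values along the way appear (rounded to 4 significant digits) alongside each step. All arithmetic keeps full float precision from first step to last — every reported result includes exactly one rounding — the derived quantities (four oxide percentages, the yield, net glass mass, totals, ignition loss) are re-derived at full float precision from the weighed amounts per 250.0 kg of glass exactly as printed in the problem or answer text.
Target masses of each oxide per 250.0 kg glass melt:
  MgO: 4.121% × 250.0 = 10.30 kg
  TiO2: 22.72% × 250.0 = 56.80 kg
  Al2O3: 9.584% × 250.0 = 23.96 kg
  SiO2: 63.58% × 250.0 = 159.0 kg
A balance pass over the oxides, applying the batch weights above, at the basis given (each sum matches its target mass inside rounding margins):
  MgO: 32.38·0.3182 = 10.30 kg (target 10.30 kg)
  TiO2: 57.38·0.9899 = 56.80 kg (target 56.80 kg)
  Al2O3: 36.04·0.6533 + 139.2·0.003000 = 23.96 kg (target 23.96 kg)
  SiO2: 32.38·0.6316 + 139.2·0.9950 = 159.0 kg (target 159.0 kg)
Mass balance on the glass: the batch minus its LOI: 250.0 kg (the targets, summed, come to 250.0 kg; versus the stated basis of 250.0 kg — a pure rounding effect).
Whole-batch sum: Σ batch = 265.0 kg; Σ batch·LOI gives LOI loss = 14.98 kg; the yield ratio, glass ÷ batch: 94.35%.

Revised batch per 250.0 kg glass melt:
  TiO2: 57.38 kg
  Talc: 32.38 kg
  Al(OH)3: 36.04 kg
  Glass-grade sand: 139.2 kg
Total batch = 265.0 kg; LOI loss = 14.98 kg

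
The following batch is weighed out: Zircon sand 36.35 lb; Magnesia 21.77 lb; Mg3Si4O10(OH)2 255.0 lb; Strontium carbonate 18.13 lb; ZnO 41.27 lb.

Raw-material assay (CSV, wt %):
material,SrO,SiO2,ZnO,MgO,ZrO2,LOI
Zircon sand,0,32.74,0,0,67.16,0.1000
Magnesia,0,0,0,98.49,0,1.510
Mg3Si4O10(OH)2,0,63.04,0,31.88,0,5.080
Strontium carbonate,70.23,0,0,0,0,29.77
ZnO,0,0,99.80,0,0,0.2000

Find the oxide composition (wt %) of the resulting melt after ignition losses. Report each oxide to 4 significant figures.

Glass mass = 353.7 lb (batch 372.5 − LOI 18.80).
Composition: SrO 3.600%, SiO2 48.81%, ZnO 11.64%, MgO 29.04%, ZrO2 6.902%

Every computation runs at full precision throughout. Rounding to 4 significant digits applies to every working value as shown — exactly one rounding lands on each reported value. All derived quantities are rebuilt in full float precision (the totals, LOI, net glass mass, the five compositions, the yield) from the batch weights on 353.7 lb of glass exactly as shown in either problem or answer.
Delivered oxide masses:
  SrO: 18.13·0.7023 = 12.73 lb
  SiO2: 36.35·0.3274 + 255.0·0.6304 = 172.7 lb
  ZnO: 41.27·0.9980 = 41.19 lb
  MgO: 21.77·0.9849 + 255.0·0.3188 = 102.7 lb
  ZrO2: 36.35·0.6716 = 24.41 lb
LOI: 36.35·0.001000 + 21.77·0.01510 + 255.0·0.05080 + 18.13·0.2977 + 41.27·0.002000 = 18.80 lb
Resulting glass, batch − LOI: 372.5 − 18.80 = 353.7 lb (equal to the oxide-mass sum)
wt % = 100 × oxide mass / glass mass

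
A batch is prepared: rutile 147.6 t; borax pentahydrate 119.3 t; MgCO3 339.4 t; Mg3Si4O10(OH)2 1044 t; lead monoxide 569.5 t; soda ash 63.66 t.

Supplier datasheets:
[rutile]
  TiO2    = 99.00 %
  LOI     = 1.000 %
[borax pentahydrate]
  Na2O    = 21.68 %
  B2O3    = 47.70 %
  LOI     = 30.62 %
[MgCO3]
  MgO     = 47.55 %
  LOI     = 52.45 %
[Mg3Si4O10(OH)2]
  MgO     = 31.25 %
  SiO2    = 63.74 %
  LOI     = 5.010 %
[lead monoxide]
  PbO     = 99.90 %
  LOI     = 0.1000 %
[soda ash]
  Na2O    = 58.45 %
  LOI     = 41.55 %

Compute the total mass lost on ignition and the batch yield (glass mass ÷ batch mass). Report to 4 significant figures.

Full precision is held at each step. Intermediates are displayed rounded to four significant digits between the steps; every reported value takes a single rounding. The derived quantities, including LOI, the totals, the six compositions, yield, net glass mass, are recomputed from the batch weights on 1988 t of glass in exact precision, as they appear in the question or the answer.
Material-by-material LOI:
  rutile: 147.6 × 0.01000 = 1.476 t
  borax pentahydrate: 119.3 × 0.3062 = 36.53 t
  MgCO3: 339.4 × 0.5245 = 178.0 t
  Mg3Si4O10(OH)2: 1044 × 0.05010 = 52.30 t
  lead monoxide: 569.5 × 0.001000 = 0.5695 t
  soda ash: 63.66 × 0.4155 = 26.45 t
Total LOI = 295.3 t
Glass = batch − LOI = 2283 − 295.3 = 1988 t

LOI loss = 295.3 t; glass = 1988 t; yield = 87.07%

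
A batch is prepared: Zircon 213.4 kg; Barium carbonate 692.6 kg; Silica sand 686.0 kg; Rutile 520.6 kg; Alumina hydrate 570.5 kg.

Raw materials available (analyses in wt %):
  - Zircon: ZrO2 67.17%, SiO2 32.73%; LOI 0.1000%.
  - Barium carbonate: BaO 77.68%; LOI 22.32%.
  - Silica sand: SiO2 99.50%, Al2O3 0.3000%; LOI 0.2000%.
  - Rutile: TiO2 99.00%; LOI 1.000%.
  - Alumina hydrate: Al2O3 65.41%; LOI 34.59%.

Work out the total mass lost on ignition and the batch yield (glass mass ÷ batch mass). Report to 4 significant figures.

Each numeric step holds full precision through every step — mid-chain values are displayed rounded off to 4 significant digits at each printed step; every reported result receives exactly one rounding — the derived quantities, including net glass mass, the yield, five oxide percentages, the totals, ignition loss, are recomputed starting from the weights per 2324 kg of glass at full float precision, precisely as stated by the problem or the answer.
Ignition loss by material:
  Zircon: 213.4 × 0.001000 = 0.2134 kg
  Barium carbonate: 692.6 × 0.2232 = 154.6 kg
  Silica sand: 686.0 × 0.002000 = 1.372 kg
  Rutile: 520.6 × 0.01000 = 5.206 kg
  Alumina hydrate: 570.5 × 0.3459 = 197.3 kg
Total LOI = 358.7 kg
Glass = batch − LOI = 2683 − 358.7 = 2324 kg

LOI loss = 358.7 kg; glass = 2324 kg; yield = 86.63%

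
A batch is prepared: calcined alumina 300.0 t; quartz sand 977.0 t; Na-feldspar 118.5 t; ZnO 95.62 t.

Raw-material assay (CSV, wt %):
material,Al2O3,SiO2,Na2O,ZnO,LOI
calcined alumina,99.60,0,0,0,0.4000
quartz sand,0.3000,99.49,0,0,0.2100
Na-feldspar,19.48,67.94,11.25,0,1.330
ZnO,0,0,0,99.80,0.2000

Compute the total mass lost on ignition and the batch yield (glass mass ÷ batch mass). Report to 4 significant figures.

In-progress results are printed, rounded to 4 significant figures, in the printout — every computation runs at full precision through the solve. Each reported result is rounded a single time. All derived quantities, which include the four compositions, totals, the yield, ignition loss, net glass mass, are carried in full float precision, precisely as stated by the problem or the answer, using the weight values at 1486 t of glass.
LOI of each material in turn:
  calcined alumina: 300.0 × 0.004000 = 1.200 t
  quartz sand: 977.0 × 0.002100 = 2.052 t
  Na-feldspar: 118.5 × 0.01330 = 1.576 t
  ZnO: 95.62 × 0.002000 = 0.1912 t
Total LOI = 5.019 t
Glass = batch − LOI = 1491 − 5.019 = 1486 t

LOI loss = 5.019 t; glass = 1486 t; yield = 99.66%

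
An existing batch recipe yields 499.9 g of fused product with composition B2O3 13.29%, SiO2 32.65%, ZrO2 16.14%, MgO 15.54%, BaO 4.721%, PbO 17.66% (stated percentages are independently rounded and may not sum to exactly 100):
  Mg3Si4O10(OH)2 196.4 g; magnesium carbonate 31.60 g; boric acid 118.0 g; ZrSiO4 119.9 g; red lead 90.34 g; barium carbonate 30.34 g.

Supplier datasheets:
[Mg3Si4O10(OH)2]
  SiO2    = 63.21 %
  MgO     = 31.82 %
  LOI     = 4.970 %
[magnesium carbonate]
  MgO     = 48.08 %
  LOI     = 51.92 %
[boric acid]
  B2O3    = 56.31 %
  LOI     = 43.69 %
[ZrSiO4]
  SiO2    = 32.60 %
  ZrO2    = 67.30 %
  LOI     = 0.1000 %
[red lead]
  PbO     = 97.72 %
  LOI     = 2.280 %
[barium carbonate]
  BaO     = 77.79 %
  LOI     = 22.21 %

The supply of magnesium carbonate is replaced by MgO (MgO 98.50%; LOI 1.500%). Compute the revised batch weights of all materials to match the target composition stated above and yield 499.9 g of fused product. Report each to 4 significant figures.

Rounding to 4 significant digits applies to every working value as printed — all internal work maintains exact precision at each step — each reported number is rounded once only. All derived quantities, including glass mass, the totals, the yield, the six compositions, ignition loss, are rebuilt from the weighed amounts for 499.9 g of glass in full precision as quoted within question or answer.
Per-oxide target masses for 499.9 g fused product:
  B2O3: 13.29% × 499.9 = 66.44 g
  SiO2: 32.65% × 499.9 = 163.2 g
  ZrO2: 16.14% × 499.9 = 80.68 g
  MgO: 15.54% × 499.9 = 77.68 g
  BaO: 4.721% × 499.9 = 23.60 g
  PbO: 17.66% × 499.9 = 88.28 g
A balance pass over the oxides, from the weights as reported, per the basis as stated (each sum matches its target mass exact up to rounding of places):
  B2O3: 118.0·0.5631 = 66.45 g (target 66.44 g)
  SiO2: 196.4·0.6321 + 119.9·0.3260 = 163.2 g (target 163.2 g)
  ZrO2: 119.9·0.6730 = 80.69 g (target 80.68 g)
  MgO: 196.4·0.3182 + 15.43·0.9850 = 77.69 g (target 77.68 g)
  BaO: 30.34·0.7779 = 23.60 g (target 23.60 g)
  PbO: 90.34·0.9772 = 88.28 g (target 88.28 g)
Consistency of the glass mass: the batch minus its LOI: 499.9 g (per-oxide target masses sum to 499.9 g; stated basis 499.9 g — a pure rounding effect).
Summing the batch: Σ batch = 570.4 g; loss to ignition Σ batch·LOI = 70.46 g; yield = glass ÷ total batch = 87.65%.

Revised batch per 499.9 g fused product:
  Mg3Si4O10(OH)2: 196.4 g
  MgO: 15.43 g
  boric acid: 118.0 g
  ZrSiO4: 119.9 g
  red lead: 90.34 g
  barium carbonate: 30.34 g
Total batch = 570.4 g; LOI loss = 70.46 g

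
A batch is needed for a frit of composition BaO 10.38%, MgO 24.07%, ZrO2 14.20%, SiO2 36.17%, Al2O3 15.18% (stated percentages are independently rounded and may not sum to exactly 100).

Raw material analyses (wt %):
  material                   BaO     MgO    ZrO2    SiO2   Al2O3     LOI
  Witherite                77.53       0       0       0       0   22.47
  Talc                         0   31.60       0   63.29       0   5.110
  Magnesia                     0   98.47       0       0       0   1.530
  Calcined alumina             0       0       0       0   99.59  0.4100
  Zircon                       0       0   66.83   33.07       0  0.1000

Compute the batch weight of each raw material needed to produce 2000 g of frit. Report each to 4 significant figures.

Exact precision is kept in every operation. In-progress results appear rounded off to 4 significant digits across the worked steps; each reported number takes exactly one rounding. The derived quantities, which include glass mass, LOI, the five compositions, totals, yield, are recomputed in exact precision, as they appear in the problem or the answer, from the weighed amounts per 2000 g of glass.
Oxide-by-oxide targets in 2000 g frit:
  BaO: 10.38% × 2000 = 207.6 g
  MgO: 24.07% × 2000 = 481.4 g
  ZrO2: 14.20% × 2000 = 284.0 g
  SiO2: 36.17% × 2000 = 723.4 g
  Al2O3: 15.18% × 2000 = 303.6 g
Per-oxide balance check using the reported weights, versus the basis set out (delivered sums recover each target modulo rounding of the values):
  BaO: 267.8·0.7753 = 207.6 g (target 207.6 g)
  MgO: 920.9·0.3160 + 193.3·0.9847 = 481.3 g (target 481.4 g)
  ZrO2: 425.0·0.6683 = 284.0 g (target 284.0 g)
  SiO2: 920.9·0.6329 + 425.0·0.3307 = 723.4 g (target 723.4 g)
  Al2O3: 304.8·0.9959 = 303.6 g (target 303.6 g)
Mass balance on the glass: batch Σ − ignition loss = 2000 g (oxide target masses add up to 2000 g; basis as stated: 2000 g — deltas are rounding alone).
Batch grand total — Σ batch = 2112 g; the LOI term Σ batch·LOI equals 111.9 g; the yield ratio, glass ÷ batch: 94.70%.

Batch per 2000 g frit:
  Witherite: 267.8 g
  Talc: 920.9 g
  Magnesia: 193.3 g
  Calcined alumina: 304.8 g
  Zircon: 425.0 g
Total batch = 2112 g; LOI loss = 111.9 g; yield = 94.70%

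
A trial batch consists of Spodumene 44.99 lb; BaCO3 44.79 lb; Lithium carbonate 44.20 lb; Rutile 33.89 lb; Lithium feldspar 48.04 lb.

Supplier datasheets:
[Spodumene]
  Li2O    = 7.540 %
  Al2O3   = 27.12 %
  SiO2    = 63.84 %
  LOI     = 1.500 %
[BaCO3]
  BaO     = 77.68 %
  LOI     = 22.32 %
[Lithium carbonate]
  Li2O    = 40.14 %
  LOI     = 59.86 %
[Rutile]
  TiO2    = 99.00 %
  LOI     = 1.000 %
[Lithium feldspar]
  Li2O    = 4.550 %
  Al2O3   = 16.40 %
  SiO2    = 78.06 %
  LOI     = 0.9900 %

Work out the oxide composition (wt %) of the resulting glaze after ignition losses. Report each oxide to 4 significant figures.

The working math holds exact precision at every stage — mid-chain values are printed rounded off to 4 significant digits in the printout; every reported number is rounded only once. Derived quantities are carried at full float precision (glass mass, totals, LOI, the five compositions, yield) from the weighed amounts on 178.0 lb of glass as quoted within question or answer.
Mass of each oxide from the mix:
  TiO2: 33.89·0.9900 = 33.55 lb
  Li2O: 44.99·0.07540 + 44.20·0.4014 + 48.04·0.04550 = 23.32 lb
  Al2O3: 44.99·0.2712 + 48.04·0.1640 = 20.08 lb
  BaO: 44.79·0.7768 = 34.79 lb
  SiO2: 44.99·0.6384 + 48.04·0.7806 = 66.22 lb
LOI: 44.99·0.01500 + 44.79·0.2232 + 44.20·0.5986 + 33.89·0.01000 + 48.04·0.009900 = 37.94 lb
Glass = total batch minus LOI = 215.9 − 37.94 = 178.0 lb (= Σ oxide masses)
percent share: oxide ÷ glass, ×100

Glass mass = 178.0 lb (batch 215.9 − LOI 37.94).
Composition: TiO2 18.85%, Li2O 13.10%, Al2O3 11.28%, BaO 19.55%, SiO2 37.21%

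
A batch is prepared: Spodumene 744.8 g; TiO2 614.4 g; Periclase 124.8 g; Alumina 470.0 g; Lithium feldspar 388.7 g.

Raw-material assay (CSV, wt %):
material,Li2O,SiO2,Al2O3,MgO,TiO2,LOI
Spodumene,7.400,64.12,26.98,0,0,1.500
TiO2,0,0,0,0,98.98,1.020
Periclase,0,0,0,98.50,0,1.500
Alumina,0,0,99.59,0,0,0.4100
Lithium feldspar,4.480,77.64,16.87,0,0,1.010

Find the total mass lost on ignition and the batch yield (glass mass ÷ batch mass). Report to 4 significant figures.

Intermediates are shown, rounded to 4 significant digits, between the steps — all internal work holds exact precision through the solve; every reported result receives exactly one rounding. The derived quantities (ignition loss, yield, five oxide percentages, totals, glass mass) are carried using the weight values on 2318 g of glass at full precision, as set out in the question or the answer.
Material-by-material LOI:
  Spodumene: 744.8 × 0.01500 = 11.17 g
  TiO2: 614.4 × 0.01020 = 6.267 g
  Periclase: 124.8 × 0.01500 = 1.872 g
  Alumina: 470.0 × 0.004100 = 1.927 g
  Lithium feldspar: 388.7 × 0.01010 = 3.926 g
Total LOI = 25.16 g
Glass = batch − LOI = 2343 − 25.16 = 2318 g

LOI loss = 25.16 g; glass = 2318 g; yield = 98.93%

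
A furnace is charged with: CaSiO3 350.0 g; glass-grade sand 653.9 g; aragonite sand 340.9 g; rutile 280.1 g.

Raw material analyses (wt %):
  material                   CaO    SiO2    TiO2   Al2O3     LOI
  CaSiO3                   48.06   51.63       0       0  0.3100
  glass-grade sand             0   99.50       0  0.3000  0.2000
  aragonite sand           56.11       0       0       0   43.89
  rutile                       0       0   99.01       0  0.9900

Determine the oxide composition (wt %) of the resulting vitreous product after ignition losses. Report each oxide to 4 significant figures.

Glass mass = 1470 g (batch 1625 − LOI 154.8).
Composition: CaO 24.45%, SiO2 56.55%, TiO2 18.86%, Al2O3 0.1334%

Working values appear, rounded to four significant figures, across the worked steps — the whole derivation runs at exact precision at all times; exactly one rounding lands on each reported figure — derived quantities are recomputed from the weighed amounts at 1470 g of glass in full precision (LOI, yield, glass mass, the totals, four oxide percentages), precisely as stated by question or answer.
Delivered oxide masses:
  CaO: 350.0·0.4806 + 340.9·0.5611 = 359.5 g
  SiO2: 350.0·0.5163 + 653.9·0.9950 = 831.3 g
  TiO2: 280.1·0.9901 = 277.3 g
  Al2O3: 653.9·0.003000 = 1.962 g
LOI: 350.0·0.003100 + 653.9·0.002000 + 340.9·0.4389 + 280.1·0.009900 = 154.8 g
Resulting glass, batch − LOI: 1625 − 154.8 = 1470 g (the oxide masses sum to this)
each oxide over glass, ×100, is wt %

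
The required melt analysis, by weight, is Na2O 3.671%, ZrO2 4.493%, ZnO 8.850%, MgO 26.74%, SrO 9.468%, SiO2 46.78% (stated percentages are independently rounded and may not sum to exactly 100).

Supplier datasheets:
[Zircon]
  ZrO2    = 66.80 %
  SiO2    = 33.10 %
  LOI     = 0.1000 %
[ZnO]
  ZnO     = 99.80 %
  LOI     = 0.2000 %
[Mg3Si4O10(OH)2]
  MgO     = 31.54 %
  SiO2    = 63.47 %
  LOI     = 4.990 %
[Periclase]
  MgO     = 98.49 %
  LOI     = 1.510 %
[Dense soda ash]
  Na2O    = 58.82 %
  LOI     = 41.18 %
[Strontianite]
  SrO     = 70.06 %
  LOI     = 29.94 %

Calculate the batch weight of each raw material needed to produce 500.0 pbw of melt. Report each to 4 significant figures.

All internal work runs at exact precision in all steps. Working values appear, rounded to four significant digits, in the printout. Each reported figure undergoes a single rounding — derived quantities (totals, yield, net glass mass, LOI, six oxide percentages) are recomputed at full precision starting from the weights on 500.0 pbw of glass exactly as printed in the question or the answer.
Per-oxide target masses for 500.0 pbw melt:
  Na2O: 3.671% × 500.0 = 18.36 pbw
  ZrO2: 4.493% × 500.0 = 22.46 pbw
  ZnO: 8.850% × 500.0 = 44.25 pbw
  MgO: 26.74% × 500.0 = 133.7 pbw
  SrO: 9.468% × 500.0 = 47.34 pbw
  SiO2: 46.78% × 500.0 = 233.9 pbw
Sums-versus-targets review per the reported batch figures, under the basis named above (oxide sums agree with the targets exact up to rounding of places):
  Na2O: 31.21·0.5882 = 18.36 pbw (target 18.36 pbw)
  ZrO2: 33.63·0.6680 = 22.46 pbw (target 22.46 pbw)
  ZnO: 44.34·0.9980 = 44.25 pbw (target 44.25 pbw)
  MgO: 351.0·0.3154 + 23.35·0.9849 = 133.7 pbw (target 133.7 pbw)
  SrO: 67.57·0.7006 = 47.34 pbw (target 47.34 pbw)
  SiO2: 33.63·0.3310 + 351.0·0.6347 = 233.9 pbw (target 233.9 pbw)
Glass-mass bookkeeping: batch total minus LOI = 500.0 pbw (oxide target masses add up to 500.0 pbw; against the stated basis, 500.0 pbw — deltas are rounding alone).
Total batch = Σ batch = 551.1 pbw; ignition loss, Σ(batch × LOI) = 51.07 pbw; yield, glass over the total, = 90.73%.

Batch per 500.0 pbw melt:
  Zircon: 33.63 pbw
  ZnO: 44.34 pbw
  Mg3Si4O10(OH)2: 351.0 pbw
  Periclase: 23.35 pbw
  Dense soda ash: 31.21 pbw
  Strontianite: 67.57 pbw
Total batch = 551.1 pbw; LOI loss = 51.07 pbw; yield = 90.73%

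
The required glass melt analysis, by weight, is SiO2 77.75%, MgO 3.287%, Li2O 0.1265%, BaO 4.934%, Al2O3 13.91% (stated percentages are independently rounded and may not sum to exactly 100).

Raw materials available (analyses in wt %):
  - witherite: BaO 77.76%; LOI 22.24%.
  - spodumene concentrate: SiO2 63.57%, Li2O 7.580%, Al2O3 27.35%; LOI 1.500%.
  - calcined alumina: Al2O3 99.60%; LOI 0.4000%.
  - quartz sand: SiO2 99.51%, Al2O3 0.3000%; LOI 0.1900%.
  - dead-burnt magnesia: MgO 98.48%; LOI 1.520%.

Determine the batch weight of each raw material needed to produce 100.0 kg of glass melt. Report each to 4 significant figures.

Batch per 100.0 kg glass melt:
  witherite: 6.345 kg
  spodumene concentrate: 1.669 kg
  calcined alumina: 13.28 kg
  quartz sand: 77.07 kg
  dead-burnt magnesia: 3.338 kg
Total batch = 101.7 kg; LOI loss = 1.686 kg; yield = 98.34%

Mid-chain values are printed rounded off to 4 significant digits at each printed step; the whole derivation holds full precision throughout — every reported figure takes just one rounding; the derived quantities are recomputed from the batch weights per 100.0 kg of glass at full precision (the five compositions, yield, ignition loss, totals, net glass mass), as quoted within either problem or answer.
Oxide-by-oxide targets in 100.0 kg glass melt:
  SiO2: 77.75% × 100.0 = 77.75 kg
  MgO: 3.287% × 100.0 = 3.287 kg
  Li2O: 0.1265% × 100.0 = 0.1265 kg
  BaO: 4.934% × 100.0 = 4.934 kg
  Al2O3: 13.91% × 100.0 = 13.91 kg
Per-oxide balance check applying the batch weights above, under the basis named above (delivered sums recover each target up to rounding of the answer):
  SiO2: 1.669·0.6357 + 77.07·0.9951 = 77.75 kg (target 77.75 kg)
  MgO: 3.338·0.9848 = 3.287 kg (target 3.287 kg)
  Li2O: 1.669·0.07580 = 0.1265 kg (target 0.1265 kg)
  BaO: 6.345·0.7776 = 4.934 kg (target 4.934 kg)
  Al2O3: 1.669·0.2735 + 13.28·0.9960 + 77.07·0.003000 = 13.91 kg (target 13.91 kg)
Glass-mass bookkeeping: whole batch net of LOI = 100.0 kg (per-oxide target masses sum to 100.0 kg; stated basis 100.0 kg — rounding explains the deltas).
Batch grand total — Σ batch = 101.7 kg; LOI removed, Σ of batch·LOI: 1.686 kg; yield = glass ÷ total batch = 98.34%.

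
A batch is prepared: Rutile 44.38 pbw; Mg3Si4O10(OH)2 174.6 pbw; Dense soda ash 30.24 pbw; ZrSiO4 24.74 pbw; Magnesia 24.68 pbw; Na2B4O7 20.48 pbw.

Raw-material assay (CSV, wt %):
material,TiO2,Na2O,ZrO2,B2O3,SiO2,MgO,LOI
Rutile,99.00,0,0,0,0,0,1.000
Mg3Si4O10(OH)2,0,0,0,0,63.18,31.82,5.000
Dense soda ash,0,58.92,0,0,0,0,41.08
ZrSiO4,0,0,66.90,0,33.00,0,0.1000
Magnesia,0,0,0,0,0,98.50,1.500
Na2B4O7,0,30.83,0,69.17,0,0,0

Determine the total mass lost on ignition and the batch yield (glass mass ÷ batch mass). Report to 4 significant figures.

LOI loss = 21.99 pbw; glass = 297.1 pbw; yield = 93.11%

All arithmetic maintains exact precision at each step — the intermediate values appear rounded to 4 significant digits alongside each step; a single rounding completes every reported figure. The derived quantities are carried from the weighed amounts per 297.1 pbw of glass in full precision (the six compositions, ignition loss, yield, the totals, glass mass) exactly as printed in the question or the answer.
Material-by-material LOI:
  Rutile: 44.38 × 0.01000 = 0.4438 pbw
  Mg3Si4O10(OH)2: 174.6 × 0.05000 = 8.730 pbw
  Dense soda ash: 30.24 × 0.4108 = 12.42 pbw
  ZrSiO4: 24.74 × 0.001000 = 0.02474 pbw
  Magnesia: 24.68 × 0.01500 = 0.3702 pbw
  Na2B4O7: 20.48 × 0 = 0 pbw
Total LOI = 21.99 pbw
Glass = batch − LOI = 319.1 − 21.99 = 297.1 pbw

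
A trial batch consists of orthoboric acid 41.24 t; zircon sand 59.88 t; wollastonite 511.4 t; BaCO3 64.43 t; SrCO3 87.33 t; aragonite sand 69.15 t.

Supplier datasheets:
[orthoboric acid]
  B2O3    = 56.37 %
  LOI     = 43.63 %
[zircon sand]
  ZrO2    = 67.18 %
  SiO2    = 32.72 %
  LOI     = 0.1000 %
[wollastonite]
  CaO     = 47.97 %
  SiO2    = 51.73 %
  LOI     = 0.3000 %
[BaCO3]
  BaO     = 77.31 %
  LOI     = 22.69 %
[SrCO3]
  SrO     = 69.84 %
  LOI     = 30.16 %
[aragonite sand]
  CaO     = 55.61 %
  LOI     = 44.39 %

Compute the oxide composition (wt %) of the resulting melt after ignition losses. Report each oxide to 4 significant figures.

Glass mass = 742.2 t (batch 833.4 − LOI 91.24).
Composition: BaO 6.711%, CaO 38.23%, ZrO2 5.420%, SrO 8.218%, SiO2 38.28%, B2O3 3.132%

The intermediate values appear with 4-significant-figure rounding on the page — the whole derivation holds full precision in all steps — every reported number carries a single rounding. The derived quantities (ignition loss, glass mass, the six compositions, totals, the yield) are recomputed in full float precision from the batch weights for 742.2 t of glass as given in the problem or the answer.
Oxide-by-oxide delivered mass:
  BaO: 64.43·0.7731 = 49.81 t
  CaO: 511.4·0.4797 + 69.15·0.5561 = 283.8 t
  ZrO2: 59.88·0.6718 = 40.23 t
  SrO: 87.33·0.6984 = 60.99 t
  SiO2: 59.88·0.3272 + 511.4·0.5173 = 284.1 t
  B2O3: 41.24·0.5637 = 23.25 t
LOI: 41.24·0.4363 + 59.88·0.001000 + 511.4·0.003000 + 64.43·0.2269 + 87.33·0.3016 + 69.15·0.4439 = 91.24 t
The glass mass, total less LOI, = 833.4 − 91.24 = 742.2 t (consistent with Σ oxide mass)
oxide / glass × 100 gives the wt %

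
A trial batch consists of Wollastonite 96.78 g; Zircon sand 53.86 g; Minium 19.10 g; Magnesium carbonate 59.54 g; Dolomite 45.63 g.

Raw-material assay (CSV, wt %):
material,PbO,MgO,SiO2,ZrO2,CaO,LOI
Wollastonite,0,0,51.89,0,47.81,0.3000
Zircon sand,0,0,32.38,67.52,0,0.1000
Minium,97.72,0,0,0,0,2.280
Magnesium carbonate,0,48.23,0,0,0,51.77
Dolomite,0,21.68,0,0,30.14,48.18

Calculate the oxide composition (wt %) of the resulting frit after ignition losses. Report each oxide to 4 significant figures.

Working values are printed rounded to 4 significant digits on the page — each numeric step holds exact precision in every operation — each reported figure includes exactly one rounding; the derived quantities (ignition loss, the totals, net glass mass, the yield, five oxide percentages) are rebuilt from the weighed amounts on 221.3 g of glass in full float precision, as quoted within the question or the answer.
What the batch supplies per oxide:
  PbO: 19.10·0.9772 = 18.66 g
  MgO: 59.54·0.4823 + 45.63·0.2168 = 38.61 g
  SiO2: 96.78·0.5189 + 53.86·0.3238 = 67.66 g
  ZrO2: 53.86·0.6752 = 36.37 g
  CaO: 96.78·0.4781 + 45.63·0.3014 = 60.02 g
LOI: 96.78·0.003000 + 53.86·0.001000 + 19.10·0.02280 + 59.54·0.5177 + 45.63·0.4818 = 53.59 g
The glass mass, total less LOI, = 274.9 − 53.59 = 221.3 g (= Σ oxide masses)
each wt % is 100 × oxide ÷ glass

Glass mass = 221.3 g (batch 274.9 − LOI 53.59).
Composition: PbO 8.433%, MgO 17.44%, SiO2 30.57%, ZrO2 16.43%, CaO 27.12%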